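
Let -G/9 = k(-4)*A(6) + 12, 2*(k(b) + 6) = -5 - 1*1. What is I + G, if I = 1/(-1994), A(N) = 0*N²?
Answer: -215353/1994 ≈ -108.00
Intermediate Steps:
A(N) = 0
k(b) = -9 (k(b) = -6 + (-5 - 1*1)/2 = -6 + (-5 - 1)/2 = -6 + (½)*(-6) = -6 - 3 = -9)
G = -108 (G = -9*(-9*0 + 12) = -9*(0 + 12) = -9*12 = -108)
I = -1/1994 ≈ -0.00050150
I + G = -1/1994 - 108 = -215353/1994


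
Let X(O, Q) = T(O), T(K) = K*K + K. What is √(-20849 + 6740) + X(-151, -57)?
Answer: 22650 + I*√14109 ≈ 22650.0 + 118.78*I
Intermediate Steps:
T(K) = K + K² (T(K) = K² + K = K + K²)
X(O, Q) = O*(1 + O)
√(-20849 + 6740) + X(-151, -57) = √(-20849 + 6740) - 151*(1 - 151) = √(-14109) - 151*(-150) = I*√14109 + 22650 = 22650 + I*√14109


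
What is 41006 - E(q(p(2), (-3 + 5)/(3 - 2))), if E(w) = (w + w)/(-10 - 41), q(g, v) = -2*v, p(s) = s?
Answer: 2091298/51 ≈ 41006.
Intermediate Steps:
E(w) = -2*w/51 (E(w) = (2*w)/(-51) = (2*w)*(-1/51) = -2*w/51)
41006 - E(q(p(2), (-3 + 5)/(3 - 2))) = 41006 - (-2)*(-2*(-3 + 5)/(3 - 2))/51 = 41006 - (-2)*(-4/1)/51 = 41006 - (-2)*(-4)/51 = 41006 - 1*8/51 = 41006 - 8/51 = 2091298/51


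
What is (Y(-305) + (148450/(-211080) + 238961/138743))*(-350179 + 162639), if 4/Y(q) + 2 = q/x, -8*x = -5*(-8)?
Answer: -8804578090762655/43196661849 ≈ -2.0383e+5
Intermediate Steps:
x = -5 (x = -(-5)*(-8)/8 = -1/8*40 = -5)
Y(q) = 4/(-2 - q/5) (Y(q) = 4/(-2 + q/(-5)) = 4/(-2 + q*(-1/5)) = 4/(-2 - q/5))
(Y(-305) + (148450/(-211080) + 238961/138743))*(-350179 + 162639) = (-20/(10 - 305) + (148450/(-211080) + 238961/138743))*(-350179 + 162639) = (-20/(-295) + (148450*(-1/211080) + 238961*(1/138743)))*(-187540) = (-20*(-1/295) + (-14845/21108 + 238961/138743))*(-187540) = (4/59 + 2984348953/2928587244)*(-187540) = (187790937203/172786647396)*(-187540) = -8804578090762655/43196661849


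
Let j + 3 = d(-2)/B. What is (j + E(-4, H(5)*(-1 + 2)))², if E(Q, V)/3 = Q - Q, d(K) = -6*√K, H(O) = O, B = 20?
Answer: 441/50 + 9*I*√2/5 ≈ 8.82 + 2.5456*I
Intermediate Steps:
E(Q, V) = 0 (E(Q, V) = 3*(Q - Q) = 3*0 = 0)
j = -3 - 3*I*√2/10 (j = -3 - 6*I*√2/20 = -3 - 6*I*√2*(1/20) = -3 - 3*I*√2/10 ≈ -3.0 - 0.42426*I)
(j + E(-4, H(5)*(-1 + 2)))² = ((-3 - 3*I*√2/10) + 0)² = (-3 - 3*I*√2/10)²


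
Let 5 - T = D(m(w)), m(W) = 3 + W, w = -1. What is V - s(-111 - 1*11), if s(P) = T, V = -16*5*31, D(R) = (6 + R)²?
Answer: -2421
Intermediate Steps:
T = -59 (T = 5 - (6 + (3 - 1))² = 5 - (6 + 2)² = 5 - 1*8² = 5 - 1*64 = 5 - 64 = -59)
V = -2480 (V = -80*31 = -2480)
s(P) = -59
V - s(-111 - 1*11) = -2480 - 1*(-59) = -2480 + 59 = -2421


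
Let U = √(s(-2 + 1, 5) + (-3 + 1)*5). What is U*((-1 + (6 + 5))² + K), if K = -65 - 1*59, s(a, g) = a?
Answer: -24*I*√11 ≈ -79.599*I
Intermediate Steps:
K = -124 (K = -65 - 59 = -124)
U = I*√11 (U = √((-2 + 1) + (-3 + 1)*5) = √(-1 - 2*5) = √(-1 - 10) = √(-11) = I*√11 ≈ 3.3166*I)
U*((-1 + (6 + 5))² + K) = (I*√11)*((-1 + (6 + 5))² - 124) = (I*√11)*((-1 + 11)² - 124) = (I*√11)*(10² - 124) = (I*√11)*(100 - 124) = (I*√11)*(-24) = -24*I*√11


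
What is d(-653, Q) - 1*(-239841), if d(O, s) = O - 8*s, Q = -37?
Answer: 239484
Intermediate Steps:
d(-653, Q) - 1*(-239841) = (-653 - 8*(-37)) - 1*(-239841) = (-653 + 296) + 239841 = -357 + 239841 = 239484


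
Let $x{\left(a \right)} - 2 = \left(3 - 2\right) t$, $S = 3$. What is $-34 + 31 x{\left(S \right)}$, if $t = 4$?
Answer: $152$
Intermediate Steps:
$x{\left(a \right)} = 6$ ($x{\left(a \right)} = 2 + \left(3 - 2\right) 4 = 2 + 1 \cdot 4 = 2 + 4 = 6$)
$-34 + 31 x{\left(S \right)} = -34 + 31 \cdot 6 = -34 + 186 = 152$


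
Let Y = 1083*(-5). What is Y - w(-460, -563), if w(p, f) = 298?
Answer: -5713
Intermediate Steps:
Y = -5415
Y - w(-460, -563) = -5415 - 1*298 = -5415 - 298 = -5713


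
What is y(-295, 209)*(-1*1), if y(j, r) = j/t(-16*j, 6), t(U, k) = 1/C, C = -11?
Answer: -3245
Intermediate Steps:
t(U, k) = -1/11 (t(U, k) = 1/(-11) = -1/11)
y(j, r) = -11*j (y(j, r) = j/(-1/11) = j*(-11) = -11*j)
y(-295, 209)*(-1*1) = (-11*(-295))*(-1*1) = 3245*(-1) = -3245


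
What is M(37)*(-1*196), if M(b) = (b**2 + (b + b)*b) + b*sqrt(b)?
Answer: -804972 - 7252*sqrt(37) ≈ -8.4908e+5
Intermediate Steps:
M(b) = b**(3/2) + 3*b**2 (M(b) = (b**2 + (2*b)*b) + b**(3/2) = (b**2 + 2*b**2) + b**(3/2) = 3*b**2 + b**(3/2) = b**(3/2) + 3*b**2)
M(37)*(-1*196) = (37**(3/2) + 3*37**2)*(-1*196) = (37*sqrt(37) + 3*1369)*(-196) = (37*sqrt(37) + 4107)*(-196) = (4107 + 37*sqrt(37))*(-196) = -804972 - 7252*sqrt(37)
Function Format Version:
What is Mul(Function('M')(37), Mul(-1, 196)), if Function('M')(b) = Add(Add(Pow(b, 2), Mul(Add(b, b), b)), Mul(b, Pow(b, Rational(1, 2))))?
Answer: Add(-804972, Mul(-7252, Pow(37, Rational(1, 2)))) ≈ -8.4908e+5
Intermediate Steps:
Function('M')(b) = Add(Pow(b, Rational(3, 2)), Mul(3, Pow(b, 2))) (Function('M')(b) = Add(Add(Pow(b, 2), Mul(Mul(2, b), b)), Pow(b, Rational(3, 2))) = Add(Add(Pow(b, 2), Mul(2, Pow(b, 2))), Pow(b, Rational(3, 2))) = Add(Mul(3, Pow(b, 2)), Pow(b, Rational(3, 2))) = Add(Pow(b, Rational(3, 2)), Mul(3, Pow(b, 2))))
Mul(Function('M')(37), Mul(-1, 196)) = Mul(Add(Pow(37, Rational(3, 2)), Mul(3, Pow(37, 2))), Mul(-1, 196)) = Mul(Add(Mul(37, Pow(37, Rational(1, 2))), Mul(3, 1369)), -196) = Mul(Add(Mul(37, Pow(37, Rational(1, 2))), 4107), -196) = Mul(Add(4107, Mul(37, Pow(37, Rational(1, 2)))), -196) = Add(-804972, Mul(-7252, Pow(37, Rational(1, 2))))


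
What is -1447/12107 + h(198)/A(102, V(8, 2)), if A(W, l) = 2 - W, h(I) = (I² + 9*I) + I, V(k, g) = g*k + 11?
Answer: -124689847/302675 ≈ -411.96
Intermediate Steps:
V(k, g) = 11 + g*k
h(I) = I² + 10*I
-1447/12107 + h(198)/A(102, V(8, 2)) = -1447/12107 + (198*(10 + 198))/(2 - 1*102) = -1447*1/12107 + (198*208)/(2 - 102) = -1447/12107 + 41184/(-100) = -1447/12107 + 41184*(-1/100) = -1447/12107 - 10296/25 = -124689847/302675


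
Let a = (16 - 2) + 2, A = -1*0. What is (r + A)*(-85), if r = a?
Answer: -1360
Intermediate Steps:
A = 0
a = 16 (a = 14 + 2 = 16)
r = 16
(r + A)*(-85) = (16 + 0)*(-85) = 16*(-85) = -1360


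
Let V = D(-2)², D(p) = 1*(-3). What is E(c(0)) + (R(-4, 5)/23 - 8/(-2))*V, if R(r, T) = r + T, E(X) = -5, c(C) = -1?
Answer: 722/23 ≈ 31.391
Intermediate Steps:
R(r, T) = T + r
D(p) = -3
V = 9 (V = (-3)² = 9)
E(c(0)) + (R(-4, 5)/23 - 8/(-2))*V = -5 + ((5 - 4)/23 - 8/(-2))*9 = -5 + (1*(1/23) - 8*(-½))*9 = -5 + (1/23 + 4)*9 = -5 + (93/23)*9 = -5 + 837/23 = 722/23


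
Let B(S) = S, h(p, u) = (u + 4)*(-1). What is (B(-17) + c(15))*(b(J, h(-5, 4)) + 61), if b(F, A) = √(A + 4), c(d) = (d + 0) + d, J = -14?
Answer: 793 + 26*I ≈ 793.0 + 26.0*I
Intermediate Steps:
h(p, u) = -4 - u (h(p, u) = (4 + u)*(-1) = -4 - u)
c(d) = 2*d (c(d) = d + d = 2*d)
b(F, A) = √(4 + A)
(B(-17) + c(15))*(b(J, h(-5, 4)) + 61) = (-17 + 2*15)*(√(4 + (-4 - 1*4)) + 61) = (-17 + 30)*(√(4 + (-4 - 4)) + 61) = 13*(√(4 - 8) + 61) = 13*(√(-4) + 61) = 13*(2*I + 61) = 13*(61 + 2*I) = 793 + 26*I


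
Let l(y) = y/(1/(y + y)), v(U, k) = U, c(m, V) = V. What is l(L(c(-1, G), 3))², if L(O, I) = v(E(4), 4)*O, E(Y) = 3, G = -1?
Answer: 324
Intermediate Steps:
L(O, I) = 3*O
l(y) = 2*y² (l(y) = y/(1/(2*y)) = y/((1/(2*y))) = y*(2*y) = 2*y²)
l(L(c(-1, G), 3))² = (2*(3*(-1))²)² = (2*(-3)²)² = (2*9)² = 18² = 324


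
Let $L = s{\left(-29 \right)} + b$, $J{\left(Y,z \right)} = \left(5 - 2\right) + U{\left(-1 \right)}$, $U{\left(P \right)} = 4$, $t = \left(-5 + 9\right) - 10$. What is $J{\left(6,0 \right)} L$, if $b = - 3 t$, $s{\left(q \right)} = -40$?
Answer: $-154$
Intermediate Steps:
$t = -6$ ($t = 4 - 10 = -6$)
$J{\left(Y,z \right)} = 7$ ($J{\left(Y,z \right)} = \left(5 - 2\right) + 4 = 3 + 4 = 7$)
$b = 18$ ($b = \left(-3\right) \left(-6\right) = 18$)
$L = -22$ ($L = -40 + 18 = -22$)
$J{\left(6,0 \right)} L = 7 \left(-22\right) = -154$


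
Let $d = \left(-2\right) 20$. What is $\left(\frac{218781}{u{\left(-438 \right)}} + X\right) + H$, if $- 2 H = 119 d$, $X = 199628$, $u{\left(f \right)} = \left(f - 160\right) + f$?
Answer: $\frac{5650311}{28} \approx 2.018 \cdot 10^{5}$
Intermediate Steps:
$d = -40$
$u{\left(f \right)} = -160 + 2 f$ ($u{\left(f \right)} = \left(-160 + f\right) + f = -160 + 2 f$)
$H = 2380$ ($H = - \frac{119 \left(-40\right)}{2} = \left(- \frac{1}{2}\right) \left(-4760\right) = 2380$)
$\left(\frac{218781}{u{\left(-438 \right)}} + X\right) + H = \left(\frac{218781}{-160 + 2 \left(-438\right)} + 199628\right) + 2380 = \left(\frac{218781}{-160 - 876} + 199628\right) + 2380 = \left(\frac{218781}{-1036} + 199628\right) + 2380 = \left(218781 \left(- \frac{1}{1036}\right) + 199628\right) + 2380 = \left(- \frac{5913}{28} + 199628\right) + 2380 = \frac{5583671}{28} + 2380 = \frac{5650311}{28}$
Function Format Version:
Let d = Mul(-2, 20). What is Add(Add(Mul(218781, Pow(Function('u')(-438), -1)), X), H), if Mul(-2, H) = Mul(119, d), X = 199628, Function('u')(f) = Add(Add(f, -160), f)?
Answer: Rational(5650311, 28) ≈ 2.0180e+5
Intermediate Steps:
d = -40
Function('u')(f) = Add(-160, Mul(2, f)) (Function('u')(f) = Add(Add(-160, f), f) = Add(-160, Mul(2, f)))
H = 2380 (H = Mul(Rational(-1, 2), Mul(119, -40)) = Mul(Rational(-1, 2), -4760) = 2380)
Add(Add(Mul(218781, Pow(Function('u')(-438), -1)), X), H) = Add(Add(Mul(218781, Pow(Add(-160, Mul(2, -438)), -1)), 199628), 2380) = Add(Add(Mul(218781, Pow(Add(-160, -876), -1)), 199628), 2380) = Add(Add(Mul(218781, Pow(-1036, -1)), 199628), 2380) = Add(Add(Mul(218781, Rational(-1, 1036)), 199628), 2380) = Add(Add(Rational(-5913, 28), 199628), 2380) = Add(Rational(5583671, 28), 2380) = Rational(5650311, 28)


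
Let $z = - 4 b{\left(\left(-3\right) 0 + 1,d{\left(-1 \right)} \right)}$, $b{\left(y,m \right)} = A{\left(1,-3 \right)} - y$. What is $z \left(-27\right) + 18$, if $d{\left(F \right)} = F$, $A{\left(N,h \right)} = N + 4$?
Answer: $450$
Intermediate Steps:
$A{\left(N,h \right)} = 4 + N$
$b{\left(y,m \right)} = 5 - y$ ($b{\left(y,m \right)} = \left(4 + 1\right) - y = 5 - y$)
$z = -16$ ($z = - 4 \left(5 - \left(\left(-3\right) 0 + 1\right)\right) = - 4 \left(5 - \left(0 + 1\right)\right) = - 4 \left(5 - 1\right) = \left(-4\right) 4 = -16$)
$z \left(-27\right) + 18 = \left(-16\right) \left(-27\right) + 18 = 432 + 18 = 450$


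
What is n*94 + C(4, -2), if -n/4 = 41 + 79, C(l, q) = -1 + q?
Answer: -45123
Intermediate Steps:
n = -480 (n = -4*(41 + 79) = -4*120 = -480)
n*94 + C(4, -2) = -480*94 + (-1 - 2) = -45120 - 3 = -45123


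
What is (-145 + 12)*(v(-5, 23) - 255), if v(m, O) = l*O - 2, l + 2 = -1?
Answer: 43358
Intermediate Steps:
l = -3 (l = -2 - 1 = -3)
v(m, O) = -2 - 3*O (v(m, O) = -3*O - 2 = -2 - 3*O)
(-145 + 12)*(v(-5, 23) - 255) = (-145 + 12)*((-2 - 3*23) - 255) = -133*((-2 - 69) - 255) = -133*(-71 - 255) = -133*(-326) = 43358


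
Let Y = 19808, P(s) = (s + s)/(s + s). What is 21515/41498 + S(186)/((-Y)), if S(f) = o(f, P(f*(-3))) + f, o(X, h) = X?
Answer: 51341483/102749048 ≈ 0.49968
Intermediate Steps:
P(s) = 1 (P(s) = (2*s)/((2*s)) = (2*s)*(1/(2*s)) = 1)
S(f) = 2*f (S(f) = f + f = 2*f)
21515/41498 + S(186)/((-Y)) = 21515/41498 + (2*186)/((-1*19808)) = 21515*(1/41498) + 372/(-19808) = 21515/41498 + 372*(-1/19808) = 21515/41498 - 93/4952 = 51341483/102749048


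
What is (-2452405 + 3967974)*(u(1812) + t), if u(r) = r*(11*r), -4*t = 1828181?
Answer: 216179178390395/4 ≈ 5.4045e+13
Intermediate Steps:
t = -1828181/4 (t = -¼*1828181 = -1828181/4 ≈ -4.5705e+5)
u(r) = 11*r²
(-2452405 + 3967974)*(u(1812) + t) = (-2452405 + 3967974)*(11*1812² - 1828181/4) = 1515569*(11*3283344 - 1828181/4) = 1515569*(36116784 - 1828181/4) = 1515569*(142638955/4) = 216179178390395/4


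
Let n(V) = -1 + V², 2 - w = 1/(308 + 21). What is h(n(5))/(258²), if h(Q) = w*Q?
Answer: 438/608321 ≈ 0.00072001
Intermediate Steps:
w = 657/329 (w = 2 - 1/(308 + 21) = 2 - 1/329 = 657/329 ≈ 1.9970)
h(Q) = 657*Q/329
h(n(5))/(258²) = (657*(-1 + 5²)/329)/(258²) = (657*(-1 + 25)/329)/66564 = ((657/329)*24)*(1/66564) = (15768/329)*(1/66564) = 438/608321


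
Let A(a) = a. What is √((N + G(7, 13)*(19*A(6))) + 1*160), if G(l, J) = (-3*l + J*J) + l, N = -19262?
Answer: 2*I*√358 ≈ 37.842*I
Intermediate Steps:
G(l, J) = J² - 2*l (G(l, J) = (-3*l + J²) + l = (J² - 3*l) + l = J² - 2*l)
√((N + G(7, 13)*(19*A(6))) + 1*160) = √((-19262 + (13² - 2*7)*(19*6)) + 1*160) = √((-19262 + (169 - 14)*114) + 160) = √((-19262 + 155*114) + 160) = √((-19262 + 17670) + 160) = √(-1592 + 160) = √(-1432) = 2*I*√358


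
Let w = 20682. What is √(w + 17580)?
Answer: √38262 ≈ 195.61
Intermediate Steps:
√(w + 17580) = √(20682 + 17580) = √38262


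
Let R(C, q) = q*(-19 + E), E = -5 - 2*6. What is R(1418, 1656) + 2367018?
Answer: 2307402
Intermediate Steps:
E = -17 (E = -5 - 12 = -17)
R(C, q) = -36*q (R(C, q) = q*(-19 - 17) = q*(-36) = -36*q)
R(1418, 1656) + 2367018 = -36*1656 + 2367018 = -59616 + 2367018 = 2307402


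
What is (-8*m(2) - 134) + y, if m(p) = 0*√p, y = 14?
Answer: -120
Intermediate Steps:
m(p) = 0
(-8*m(2) - 134) + y = (-8*0 - 134) + 14 = (0 - 134) + 14 = -134 + 14 = -120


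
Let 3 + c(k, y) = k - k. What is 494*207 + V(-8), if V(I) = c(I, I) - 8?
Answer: 102247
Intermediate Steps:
c(k, y) = -3 (c(k, y) = -3 + (k - k) = -3 + 0 = -3)
V(I) = -11 (V(I) = -3 - 8 = -11)
494*207 + V(-8) = 494*207 - 11 = 102258 - 11 = 102247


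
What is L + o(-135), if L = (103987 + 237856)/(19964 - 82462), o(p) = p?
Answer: -8779073/62498 ≈ -140.47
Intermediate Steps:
L = -341843/62498 (L = 341843/(-62498) = 341843*(-1/62498) = -341843/62498 ≈ -5.4697)
L + o(-135) = -341843/62498 - 135 = -8779073/62498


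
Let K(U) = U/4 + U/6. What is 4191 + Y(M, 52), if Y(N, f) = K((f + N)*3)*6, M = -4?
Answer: 4551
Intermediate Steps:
K(U) = 5*U/12 (K(U) = U*(¼) + U*(⅙) = U/4 + U/6 = 5*U/12)
Y(N, f) = 15*N/2 + 15*f/2 (Y(N, f) = (5*((f + N)*3)/12)*6 = (5*((N + f)*3)/12)*6 = (5*(3*N + 3*f)/12)*6 = (5*N/4 + 5*f/4)*6 = 15*N/2 + 15*f/2)
4191 + Y(M, 52) = 4191 + ((15/2)*(-4) + (15/2)*52) = 4191 + (-30 + 390) = 4191 + 360 = 4551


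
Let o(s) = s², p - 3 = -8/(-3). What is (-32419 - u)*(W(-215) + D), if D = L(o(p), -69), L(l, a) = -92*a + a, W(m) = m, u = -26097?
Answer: -38336608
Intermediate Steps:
p = 17/3 (p = 3 - 8/(-3) = 3 - 8*(-⅓) = 3 + 8/3 = 17/3 ≈ 5.6667)
L(l, a) = -91*a
D = 6279 (D = -91*(-69) = 6279)
(-32419 - u)*(W(-215) + D) = (-32419 - 1*(-26097))*(-215 + 6279) = (-32419 + 26097)*6064 = -6322*6064 = -38336608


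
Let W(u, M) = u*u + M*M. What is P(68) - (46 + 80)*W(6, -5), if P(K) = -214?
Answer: -7900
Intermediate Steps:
W(u, M) = M² + u² (W(u, M) = u² + M² = M² + u²)
P(68) - (46 + 80)*W(6, -5) = -214 - (46 + 80)*((-5)² + 6²) = -214 - 126*(25 + 36) = -214 - 126*61 = -214 - 1*7686 = -214 - 7686 = -7900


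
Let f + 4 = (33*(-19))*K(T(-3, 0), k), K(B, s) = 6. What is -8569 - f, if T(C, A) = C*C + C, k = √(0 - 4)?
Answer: -4803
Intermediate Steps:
k = 2*I (k = √(-4) = 2*I ≈ 2.0*I)
T(C, A) = C + C² (T(C, A) = C² + C = C + C²)
f = -3766 (f = -4 + (33*(-19))*6 = -4 - 627*6 = -4 - 3762 = -3766)
-8569 - f = -8569 - 1*(-3766) = -8569 + 3766 = -4803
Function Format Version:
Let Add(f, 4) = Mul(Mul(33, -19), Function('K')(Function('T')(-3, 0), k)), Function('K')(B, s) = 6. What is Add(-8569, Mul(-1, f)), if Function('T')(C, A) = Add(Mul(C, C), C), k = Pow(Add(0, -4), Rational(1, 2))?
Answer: -4803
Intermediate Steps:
k = Mul(2, I) (k = Pow(-4, Rational(1, 2)) = Mul(2, I) ≈ Mul(2.0000, I))
Function('T')(C, A) = Add(C, Pow(C, 2)) (Function('T')(C, A) = Add(Pow(C, 2), C) = Add(C, Pow(C, 2)))
f = -3766 (f = Add(-4, Mul(Mul(33, -19), 6)) = Add(-4, Mul(-627, 6)) = Add(-4, -3762) = -3766)
Add(-8569, Mul(-1, f)) = Add(-8569, Mul(-1, -3766)) = Add(-8569, 3766) = -4803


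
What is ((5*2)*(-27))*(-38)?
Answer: 10260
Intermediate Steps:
((5*2)*(-27))*(-38) = (10*(-27))*(-38) = -270*(-38) = 10260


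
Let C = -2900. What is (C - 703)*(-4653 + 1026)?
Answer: 13068081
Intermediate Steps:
(C - 703)*(-4653 + 1026) = (-2900 - 703)*(-4653 + 1026) = -3603*(-3627) = 13068081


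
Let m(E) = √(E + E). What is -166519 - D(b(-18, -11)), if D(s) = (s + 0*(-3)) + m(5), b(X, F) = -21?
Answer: -166498 - √10 ≈ -1.6650e+5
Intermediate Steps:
m(E) = √2*√E (m(E) = √(2*E) = √2*√E)
D(s) = s + √10 (D(s) = (s + 0*(-3)) + √2*√5 = (s + 0) + √10 = s + √10)
-166519 - D(b(-18, -11)) = -166519 - (-21 + √10) = -166519 + (21 - √10) = -166498 - √10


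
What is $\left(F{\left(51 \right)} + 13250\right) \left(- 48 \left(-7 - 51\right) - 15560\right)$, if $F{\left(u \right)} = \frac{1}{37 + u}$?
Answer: $- \frac{1862103597}{11} \approx -1.6928 \cdot 10^{8}$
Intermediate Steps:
$\left(F{\left(51 \right)} + 13250\right) \left(- 48 \left(-7 - 51\right) - 15560\right) = \left(\frac{1}{37 + 51} + 13250\right) \left(- 48 \left(-7 - 51\right) - 15560\right) = \left(\frac{1}{88} + 13250\right) \left(\left(-48\right) \left(-58\right) - 15560\right) = \left(\frac{1}{88} + 13250\right) \left(2784 - 15560\right) = \frac{1166001}{88} \left(-12776\right) = - \frac{1862103597}{11}$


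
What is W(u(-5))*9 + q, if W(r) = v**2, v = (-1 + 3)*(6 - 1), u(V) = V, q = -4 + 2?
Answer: 898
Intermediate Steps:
q = -2
v = 10 (v = 2*5 = 10)
W(r) = 100 (W(r) = 10**2 = 100)
W(u(-5))*9 + q = 100*9 - 2 = 900 - 2 = 898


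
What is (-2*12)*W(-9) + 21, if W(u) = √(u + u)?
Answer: 21 - 72*I*√2 ≈ 21.0 - 101.82*I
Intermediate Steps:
W(u) = √2*√u (W(u) = √(2*u) = √2*√u)
(-2*12)*W(-9) + 21 = (-2*12)*(√2*√(-9)) + 21 = -24*√2*3*I + 21 = -72*I*√2 + 21 = 21 - 72*I*√2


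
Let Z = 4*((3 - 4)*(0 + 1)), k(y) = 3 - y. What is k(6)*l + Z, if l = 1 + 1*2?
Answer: -13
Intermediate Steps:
Z = -4 (Z = 4*(-1*1) = 4*(-1) = -4)
l = 3 (l = 1 + 2 = 3)
k(6)*l + Z = (3 - 1*6)*3 - 4 = (3 - 6)*3 - 4 = -3*3 - 4 = -9 - 4 = -13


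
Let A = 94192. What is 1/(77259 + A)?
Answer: 1/171451 ≈ 5.8326e-6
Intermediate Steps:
1/(77259 + A) = 1/(77259 + 94192) = 1/171451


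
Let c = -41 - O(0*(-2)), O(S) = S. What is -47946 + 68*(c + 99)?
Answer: -44002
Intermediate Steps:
c = -41 (c = -41 - 0*(-2) = -41 - 1*0 = -41 + 0 = -41)
-47946 + 68*(c + 99) = -47946 + 68*(-41 + 99) = -47946 + 68*58 = -47946 + 3944 = -44002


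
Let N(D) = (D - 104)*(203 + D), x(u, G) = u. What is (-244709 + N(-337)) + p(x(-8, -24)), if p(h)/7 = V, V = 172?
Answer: -184411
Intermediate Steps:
N(D) = (-104 + D)*(203 + D)
p(h) = 1204 (p(h) = 7*172 = 1204)
(-244709 + N(-337)) + p(x(-8, -24)) = (-244709 + (-21112 + (-337)**2 + 99*(-337))) + 1204 = (-244709 + (-21112 + 113569 - 33363)) + 1204 = (-244709 + 59094) + 1204 = -185615 + 1204 = -184411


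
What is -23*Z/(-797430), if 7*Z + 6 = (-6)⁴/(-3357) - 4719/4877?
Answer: -102558541/3384783871070 ≈ -3.0300e-5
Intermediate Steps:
Z = -13377201/12733847 (Z = -6/7 + ((-6)⁴/(-3357) - 4719/4877)/7 = -6/7 + (1296*(-1/3357) - 4719*1/4877)/7 = -6/7 + (-144/373 - 4719/4877)/7 = -6/7 + (⅐)*(-2462475/1819121) = -6/7 - 2462475/12733847 = -13377201/12733847 ≈ -1.0505)
-23*Z/(-797430) = -23*(-13377201/12733847)/(-797430) = (307675623/12733847)*(-1/797430) = -102558541/3384783871070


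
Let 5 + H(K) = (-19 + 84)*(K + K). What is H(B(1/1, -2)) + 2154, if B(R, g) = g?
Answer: 1889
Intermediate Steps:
H(K) = -5 + 130*K (H(K) = -5 + (-19 + 84)*(K + K) = -5 + 65*(2*K) = -5 + 130*K)
H(B(1/1, -2)) + 2154 = (-5 + 130*(-2)) + 2154 = (-5 - 260) + 2154 = -265 + 2154 = 1889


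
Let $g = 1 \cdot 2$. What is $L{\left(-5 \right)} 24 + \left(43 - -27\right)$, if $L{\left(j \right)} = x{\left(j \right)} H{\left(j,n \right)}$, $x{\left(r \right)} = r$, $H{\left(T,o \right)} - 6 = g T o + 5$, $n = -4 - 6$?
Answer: $-13250$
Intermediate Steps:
$n = -10$ ($n = -4 - 6 = -10$)
$g = 2$
$H{\left(T,o \right)} = 11 + 2 T o$ ($H{\left(T,o \right)} = 6 + \left(2 T o + 5\right) = 6 + \left(5 + 2 T o\right) = 11 + 2 T o$)
$L{\left(j \right)} = j \left(11 - 20 j\right)$ ($L{\left(j \right)} = j \left(11 + 2 j \left(-10\right)\right) = j \left(11 - 20 j\right)$)
$L{\left(-5 \right)} 24 + \left(43 - -27\right) = - 5 \left(11 - -100\right) 24 + \left(43 - -27\right) = - 5 \left(11 + 100\right) 24 + \left(43 + 27\right) = \left(-5\right) 111 \cdot 24 + 70 = \left(-555\right) 24 + 70 = -13320 + 70 = -13250$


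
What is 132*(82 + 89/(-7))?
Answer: 64020/7 ≈ 9145.7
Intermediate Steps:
132*(82 + 89/(-7)) = 132*(82 + 89*(-⅐)) = 132*(82 - 89/7) = 132*(485/7) = 64020/7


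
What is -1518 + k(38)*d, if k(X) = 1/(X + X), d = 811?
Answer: -114557/76 ≈ -1507.3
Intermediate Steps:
k(X) = 1/(2*X)
-1518 + k(38)*d = -1518 + ((1/2)/38)*811 = -1518 + ((1/2)*(1/38))*811 = -1518 + (1/76)*811 = -1518 + 811/76 = -114557/76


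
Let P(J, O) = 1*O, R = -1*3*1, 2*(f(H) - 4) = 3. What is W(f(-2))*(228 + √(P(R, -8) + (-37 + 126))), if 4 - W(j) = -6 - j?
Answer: 7347/2 ≈ 3673.5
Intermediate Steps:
f(H) = 11/2 (f(H) = 4 + (½)*3 = 4 + 3/2 = 11/2)
R = -3 (R = -3*1 = -3)
P(J, O) = O
W(j) = 10 + j (W(j) = 4 - (-6 - j) = 4 + (6 + j) = 10 + j)
W(f(-2))*(228 + √(P(R, -8) + (-37 + 126))) = (10 + 11/2)*(228 + √(-8 + (-37 + 126))) = 31*(228 + √(-8 + 89))/2 = 31*(228 + √81)/2 = 31*(228 + 9)/2 = (31/2)*237 = 7347/2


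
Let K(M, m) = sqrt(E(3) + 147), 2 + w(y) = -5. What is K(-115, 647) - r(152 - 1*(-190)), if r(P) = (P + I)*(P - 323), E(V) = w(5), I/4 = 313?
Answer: -30286 + 2*sqrt(35) ≈ -30274.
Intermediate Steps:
I = 1252 (I = 4*313 = 1252)
w(y) = -7 (w(y) = -2 - 5 = -7)
E(V) = -7
K(M, m) = 2*sqrt(35) (K(M, m) = sqrt(-7 + 147) = sqrt(140) = 2*sqrt(35))
r(P) = (-323 + P)*(1252 + P) (r(P) = (P + 1252)*(P - 323) = (1252 + P)*(-323 + P) = (-323 + P)*(1252 + P))
K(-115, 647) - r(152 - 1*(-190)) = 2*sqrt(35) - (-404396 + (152 - 1*(-190))**2 + 929*(152 - 1*(-190))) = 2*sqrt(35) - (-404396 + (152 + 190)**2 + 929*(152 + 190)) = 2*sqrt(35) - (-404396 + 342**2 + 929*342) = 2*sqrt(35) - (-404396 + 116964 + 317718) = 2*sqrt(35) - 1*30286 = 2*sqrt(35) - 30286 = -30286 + 2*sqrt(35)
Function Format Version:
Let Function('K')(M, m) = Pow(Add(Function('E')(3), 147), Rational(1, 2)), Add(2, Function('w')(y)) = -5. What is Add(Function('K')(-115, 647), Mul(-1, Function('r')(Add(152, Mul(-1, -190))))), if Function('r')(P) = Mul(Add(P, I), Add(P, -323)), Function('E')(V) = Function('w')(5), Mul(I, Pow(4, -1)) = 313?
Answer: Add(-30286, Mul(2, Pow(35, Rational(1, 2)))) ≈ -30274.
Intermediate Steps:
I = 1252 (I = Mul(4, 313) = 1252)
Function('w')(y) = -7 (Function('w')(y) = Add(-2, -5) = -7)
Function('E')(V) = -7
Function('K')(M, m) = Mul(2, Pow(35, Rational(1, 2))) (Function('K')(M, m) = Pow(Add(-7, 147), Rational(1, 2)) = Pow(140, Rational(1, 2)) = Mul(2, Pow(35, Rational(1, 2))))
Function('r')(P) = Mul(Add(-323, P), Add(1252, P)) (Function('r')(P) = Mul(Add(P, 1252), Add(P, -323)) = Mul(Add(1252, P), Add(-323, P)) = Mul(Add(-323, P), Add(1252, P)))
Add(Function('K')(-115, 647), Mul(-1, Function('r')(Add(152, Mul(-1, -190))))) = Add(Mul(2, Pow(35, Rational(1, 2))), Mul(-1, Add(-404396, Pow(Add(152, Mul(-1, -190)), 2), Mul(929, Add(152, Mul(-1, -190)))))) = Add(Mul(2, Pow(35, Rational(1, 2))), Mul(-1, Add(-404396, Pow(Add(152, 190), 2), Mul(929, Add(152, 190))))) = Add(Mul(2, Pow(35, Rational(1, 2))), Mul(-1, Add(-404396, Pow(342, 2), Mul(929, 342)))) = Add(Mul(2, Pow(35, Rational(1, 2))), Mul(-1, Add(-404396, 116964, 317718))) = Add(Mul(2, Pow(35, Rational(1, 2))), Mul(-1, 30286)) = Add(Mul(2, Pow(35, Rational(1, 2))), -30286) = Add(-30286, Mul(2, Pow(35, Rational(1, 2))))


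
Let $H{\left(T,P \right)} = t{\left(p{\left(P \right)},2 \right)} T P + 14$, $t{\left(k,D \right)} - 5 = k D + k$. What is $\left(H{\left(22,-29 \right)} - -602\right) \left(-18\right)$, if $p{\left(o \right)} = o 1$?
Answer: $-952776$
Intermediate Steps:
$p{\left(o \right)} = o$
$t{\left(k,D \right)} = 5 + k + D k$ ($t{\left(k,D \right)} = 5 + \left(k D + k\right) = 5 + \left(D k + k\right) = 5 + \left(k + D k\right) = 5 + k + D k$)
$H{\left(T,P \right)} = 14 + P T \left(5 + 3 P\right)$ ($H{\left(T,P \right)} = \left(5 + P + 2 P\right) T P + 14 = \left(5 + 3 P\right) T P + 14 = T \left(5 + 3 P\right) P + 14 = P T \left(5 + 3 P\right) + 14 = 14 + P T \left(5 + 3 P\right)$)
$\left(H{\left(22,-29 \right)} - -602\right) \left(-18\right) = \left(\left(14 - 638 \left(5 + 3 \left(-29\right)\right)\right) - -602\right) \left(-18\right) = \left(\left(14 - 638 \left(5 - 87\right)\right) + 602\right) \left(-18\right) = \left(\left(14 - 638 \left(-82\right)\right) + 602\right) \left(-18\right) = \left(\left(14 + 52316\right) + 602\right) \left(-18\right) = \left(52330 + 602\right) \left(-18\right) = 52932 \left(-18\right) = -952776$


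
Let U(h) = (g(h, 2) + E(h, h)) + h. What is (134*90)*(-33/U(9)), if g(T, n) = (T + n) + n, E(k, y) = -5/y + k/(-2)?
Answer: -1432728/61 ≈ -23487.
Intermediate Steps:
E(k, y) = -5/y - k/2 (E(k, y) = -5/y + k*(-½) = -5/y - k/2)
g(T, n) = T + 2*n
U(h) = 4 - 5/h + 3*h/2 (U(h) = ((h + 2*2) + (-5/h - h/2)) + h = ((h + 4) + (-5/h - h/2)) + h = ((4 + h) + (-5/h - h/2)) + h = (4 + h/2 - 5/h) + h = 4 - 5/h + 3*h/2)
(134*90)*(-33/U(9)) = (134*90)*(-33/(4 - 5/9 + (3/2)*9)) = 12060*(-33/(4 - 5*⅑ + 27/2)) = 12060*(-33/(4 - 5/9 + 27/2)) = 12060*(-33/305/18) = 12060*(-33*18/305) = 12060*(-594/305) = -1432728/61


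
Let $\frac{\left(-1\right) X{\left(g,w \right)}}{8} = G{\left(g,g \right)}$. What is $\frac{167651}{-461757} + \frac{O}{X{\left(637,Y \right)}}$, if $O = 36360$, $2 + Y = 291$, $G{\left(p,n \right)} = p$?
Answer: $- \frac{2205479252}{294139209} \approx -7.4981$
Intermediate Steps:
$Y = 289$ ($Y = -2 + 291 = 289$)
$X{\left(g,w \right)} = - 8 g$
$\frac{167651}{-461757} + \frac{O}{X{\left(637,Y \right)}} = \frac{167651}{-461757} + \frac{36360}{\left(-8\right) 637} = 167651 \left(- \frac{1}{461757}\right) + \frac{36360}{-5096} = - \frac{167651}{461757} + 36360 \left(- \frac{1}{5096}\right) = - \frac{167651}{461757} - \frac{4545}{637} = - \frac{2205479252}{294139209}$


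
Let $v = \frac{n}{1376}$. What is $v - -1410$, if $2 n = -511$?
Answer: $\frac{3879809}{2752} \approx 1409.8$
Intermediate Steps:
$n = - \frac{511}{2}$ ($n = \frac{1}{2} \left(-511\right) = - \frac{511}{2} \approx -255.5$)
$v = - \frac{511}{2752}$ ($v = - \frac{511}{2 \cdot 1376} = \left(- \frac{511}{2}\right) \frac{1}{1376} = - \frac{511}{2752} \approx -0.18568$)
$v - -1410 = - \frac{511}{2752} - -1410 = - \frac{511}{2752} + 1410 = \frac{3879809}{2752}$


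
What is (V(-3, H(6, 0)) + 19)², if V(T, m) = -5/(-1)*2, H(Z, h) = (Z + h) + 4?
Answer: 841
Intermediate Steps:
H(Z, h) = 4 + Z + h
V(T, m) = 10 (V(T, m) = -5*(-1)*2 = 5*2 = 10)
(V(-3, H(6, 0)) + 19)² = (10 + 19)² = 29² = 841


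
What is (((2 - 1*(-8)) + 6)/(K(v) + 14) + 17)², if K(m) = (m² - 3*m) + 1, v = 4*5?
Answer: 36614601/126025 ≈ 290.53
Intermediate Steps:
v = 20
K(m) = 1 + m² - 3*m
(((2 - 1*(-8)) + 6)/(K(v) + 14) + 17)² = (((2 - 1*(-8)) + 6)/((1 + 20² - 3*20) + 14) + 17)² = (((2 + 8) + 6)/((1 + 400 - 60) + 14) + 17)² = ((10 + 6)/(341 + 14) + 17)² = (16/355 + 17)² = (6051/355)² = 36614601/126025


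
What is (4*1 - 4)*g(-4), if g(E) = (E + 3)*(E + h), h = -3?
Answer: 0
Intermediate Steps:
g(E) = (-3 + E)*(3 + E) (g(E) = (E + 3)*(E - 3) = (3 + E)*(-3 + E) = (-3 + E)*(3 + E))
(4*1 - 4)*g(-4) = (4*1 - 4)*(-9 + (-4)**2) = (4 - 4)*(-9 + 16) = 0*7 = 0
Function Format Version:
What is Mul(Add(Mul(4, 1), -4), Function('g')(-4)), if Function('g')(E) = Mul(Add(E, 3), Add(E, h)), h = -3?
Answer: 0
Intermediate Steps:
Function('g')(E) = Mul(Add(-3, E), Add(3, E)) (Function('g')(E) = Mul(Add(E, 3), Add(E, -3)) = Mul(Add(3, E), Add(-3, E)) = Mul(Add(-3, E), Add(3, E)))
Mul(Add(Mul(4, 1), -4), Function('g')(-4)) = Mul(Add(Mul(4, 1), -4), Add(-9, Pow(-4, 2))) = Mul(Add(4, -4), Add(-9, 16)) = Mul(0, 7) = 0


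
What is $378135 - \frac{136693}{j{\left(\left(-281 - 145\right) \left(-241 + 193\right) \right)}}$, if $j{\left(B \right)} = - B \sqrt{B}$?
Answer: $378135 + \frac{136693 \sqrt{142}}{34843392} \approx 3.7814 \cdot 10^{5}$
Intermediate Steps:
$j{\left(B \right)} = - B^{\frac{3}{2}}$
$378135 - \frac{136693}{j{\left(\left(-281 - 145\right) \left(-241 + 193\right) \right)}} = 378135 - \frac{136693}{\left(-1\right) \left(\left(-281 - 145\right) \left(-241 + 193\right)\right)^{\frac{3}{2}}} = 378135 - \frac{136693}{\left(-1\right) \left(\left(-426\right) \left(-48\right)\right)^{\frac{3}{2}}} = 378135 - \frac{136693}{\left(-1\right) 20448^{\frac{3}{2}}} = 378135 - \frac{136693}{\left(-1\right) 245376 \sqrt{142}} = 378135 - \frac{136693}{\left(-245376\right) \sqrt{142}} = 378135 - 136693 \left(- \frac{\sqrt{142}}{34843392}\right) = 378135 - - \frac{136693 \sqrt{142}}{34843392} = 378135 + \frac{136693 \sqrt{142}}{34843392}$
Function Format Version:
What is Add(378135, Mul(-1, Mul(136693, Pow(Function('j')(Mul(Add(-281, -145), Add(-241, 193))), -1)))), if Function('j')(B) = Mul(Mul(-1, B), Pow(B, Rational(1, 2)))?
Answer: Add(378135, Mul(Rational(136693, 34843392), Pow(142, Rational(1, 2)))) ≈ 3.7814e+5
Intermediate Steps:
Function('j')(B) = Mul(-1, Pow(B, Rational(3, 2)))
Add(378135, Mul(-1, Mul(136693, Pow(Function('j')(Mul(Add(-281, -145), Add(-241, 193))), -1)))) = Add(378135, Mul(-1, Mul(136693, Pow(Mul(-1, Pow(Mul(Add(-281, -145), Add(-241, 193)), Rational(3, 2))), -1)))) = Add(378135, Mul(-1, Mul(136693, Pow(Mul(-1, Pow(Mul(-426, -48), Rational(3, 2))), -1)))) = Add(378135, Mul(-1, Mul(136693, Pow(Mul(-1, Pow(20448, Rational(3, 2))), -1)))) = Add(378135, Mul(-1, Mul(136693, Pow(Mul(-1, Mul(245376, Pow(142, Rational(1, 2)))), -1)))) = Add(378135, Mul(-1, Mul(136693, Pow(Mul(-245376, Pow(142, Rational(1, 2))), -1)))) = Add(378135, Mul(-1, Mul(136693, Mul(Rational(-1, 34843392), Pow(142, Rational(1, 2)))))) = Add(378135, Mul(-1, Mul(Rational(-136693, 34843392), Pow(142, Rational(1, 2))))) = Add(378135, Mul(Rational(136693, 34843392), Pow(142, Rational(1, 2))))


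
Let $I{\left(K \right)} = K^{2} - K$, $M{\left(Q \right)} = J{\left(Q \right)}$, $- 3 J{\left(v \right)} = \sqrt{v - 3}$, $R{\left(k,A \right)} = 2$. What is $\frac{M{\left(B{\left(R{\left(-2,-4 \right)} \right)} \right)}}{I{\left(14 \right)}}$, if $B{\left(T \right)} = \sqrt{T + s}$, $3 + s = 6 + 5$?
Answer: $- \frac{\sqrt{-3 + \sqrt{10}}}{546} \approx -0.0007378$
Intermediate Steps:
$s = 8$ ($s = -3 + \left(6 + 5\right) = -3 + 11 = 8$)
$J{\left(v \right)} = - \frac{\sqrt{-3 + v}}{3}$ ($J{\left(v \right)} = - \frac{\sqrt{v - 3}}{3} = - \frac{\sqrt{-3 + v}}{3}$)
$B{\left(T \right)} = \sqrt{8 + T}$ ($B{\left(T \right)} = \sqrt{T + 8} = \sqrt{8 + T}$)
$M{\left(Q \right)} = - \frac{\sqrt{-3 + Q}}{3}$
$\frac{M{\left(B{\left(R{\left(-2,-4 \right)} \right)} \right)}}{I{\left(14 \right)}} = \frac{\left(- \frac{1}{3}\right) \sqrt{-3 + \sqrt{8 + 2}}}{14 \left(-1 + 14\right)} = \frac{\left(- \frac{1}{3}\right) \sqrt{-3 + \sqrt{10}}}{14 \cdot 13} = \frac{\left(- \frac{1}{3}\right) \sqrt{-3 + \sqrt{10}}}{182} = - \frac{\sqrt{-3 + \sqrt{10}}}{3} \cdot \frac{1}{182} = - \frac{\sqrt{-3 + \sqrt{10}}}{546}$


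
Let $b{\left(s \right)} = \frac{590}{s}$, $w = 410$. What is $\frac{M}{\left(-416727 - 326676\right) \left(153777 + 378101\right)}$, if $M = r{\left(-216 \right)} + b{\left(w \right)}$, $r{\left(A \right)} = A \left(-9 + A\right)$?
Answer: $- \frac{1992659}{16211387734194} \approx -1.2292 \cdot 10^{-7}$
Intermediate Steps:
$M = \frac{1992659}{41}$ ($M = - 216 \left(-9 - 216\right) + \frac{590}{410} = \left(-216\right) \left(-225\right) + 590 \cdot \frac{1}{410} = 48600 + \frac{59}{41} = \frac{1992659}{41} \approx 48601.0$)
$\frac{M}{\left(-416727 - 326676\right) \left(153777 + 378101\right)} = \frac{1992659}{41 \left(-416727 - 326676\right) \left(153777 + 378101\right)} = \frac{1992659}{41 \left(\left(-743403\right) 531878\right)} = \frac{1992659}{41 \left(-395399700834\right)} = \frac{1992659}{41} \left(- \frac{1}{395399700834}\right) = - \frac{1992659}{16211387734194}$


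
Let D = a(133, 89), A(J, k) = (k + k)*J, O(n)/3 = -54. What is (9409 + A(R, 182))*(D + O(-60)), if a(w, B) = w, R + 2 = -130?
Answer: 1120531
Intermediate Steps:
R = -132 (R = -2 - 130 = -132)
O(n) = -162 (O(n) = 3*(-54) = -162)
A(J, k) = 2*J*k (A(J, k) = (2*k)*J = 2*J*k)
D = 133
(9409 + A(R, 182))*(D + O(-60)) = (9409 + 2*(-132)*182)*(133 - 162) = (9409 - 48048)*(-29) = -38639*(-29) = 1120531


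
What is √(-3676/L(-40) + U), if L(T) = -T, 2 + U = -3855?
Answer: I*√394890/10 ≈ 62.84*I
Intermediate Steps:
U = -3857 (U = -2 - 3855 = -3857)
√(-3676/L(-40) + U) = √(-3676/((-1*(-40))) - 3857) = √(-3676/40 - 3857) = √(-3676*1/40 - 3857) = √(-919/10 - 3857) = √(-39489/10) = I*√394890/10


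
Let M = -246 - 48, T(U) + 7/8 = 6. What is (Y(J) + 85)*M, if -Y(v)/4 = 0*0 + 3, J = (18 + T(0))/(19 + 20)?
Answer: -21462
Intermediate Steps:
T(U) = 41/8 (T(U) = -7/8 + 6 = 41/8)
M = -294
J = 185/312 (J = (18 + 41/8)/(19 + 20) = (185/8)/39 = (185/8)*(1/39) = 185/312 ≈ 0.59295)
Y(v) = -12 (Y(v) = -4*(0*0 + 3) = -4*(0 + 3) = -4*3 = -12)
(Y(J) + 85)*M = (-12 + 85)*(-294) = 73*(-294) = -21462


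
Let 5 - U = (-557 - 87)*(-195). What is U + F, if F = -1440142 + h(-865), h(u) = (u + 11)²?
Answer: -836401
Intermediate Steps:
h(u) = (11 + u)²
F = -710826 (F = -1440142 + (11 - 865)² = -1440142 + (-854)² = -1440142 + 729316 = -710826)
U = -125575 (U = 5 - (-557 - 87)*(-195) = 5 - (-644)*(-195) = 5 - 1*125580 = 5 - 125580 = -125575)
U + F = -125575 - 710826 = -836401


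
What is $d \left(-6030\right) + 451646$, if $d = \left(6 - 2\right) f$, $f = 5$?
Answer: $331046$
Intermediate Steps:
$d = 20$ ($d = \left(6 - 2\right) 5 = 4 \cdot 5 = 20$)
$d \left(-6030\right) + 451646 = 20 \left(-6030\right) + 451646 = -120600 + 451646 = 331046$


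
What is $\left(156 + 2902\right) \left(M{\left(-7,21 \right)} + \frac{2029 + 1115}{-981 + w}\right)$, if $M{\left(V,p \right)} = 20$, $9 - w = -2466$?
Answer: $\frac{16831232}{249} \approx 67595.0$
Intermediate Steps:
$w = 2475$ ($w = 9 - -2466 = 9 + 2466 = 2475$)
$\left(156 + 2902\right) \left(M{\left(-7,21 \right)} + \frac{2029 + 1115}{-981 + w}\right) = \left(156 + 2902\right) \left(20 + \frac{2029 + 1115}{-981 + 2475}\right) = 3058 \left(20 + \frac{3144}{1494}\right) = 3058 \left(20 + 3144 \cdot \frac{1}{1494}\right) = 3058 \left(20 + \frac{524}{249}\right) = 3058 \cdot \frac{5504}{249} = \frac{16831232}{249}$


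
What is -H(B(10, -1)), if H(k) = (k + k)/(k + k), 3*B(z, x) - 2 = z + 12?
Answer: -1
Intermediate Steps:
B(z, x) = 14/3 + z/3 (B(z, x) = ⅔ + (z + 12)/3 = ⅔ + (12 + z)/3 = ⅔ + (4 + z/3) = 14/3 + z/3)
H(k) = 1 (H(k) = (2*k)/((2*k)) = (2*k)*(1/(2*k)) = 1)
-H(B(10, -1)) = -1*1 = -1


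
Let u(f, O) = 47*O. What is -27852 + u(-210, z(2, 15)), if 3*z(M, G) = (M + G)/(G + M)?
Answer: -83509/3 ≈ -27836.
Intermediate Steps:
z(M, G) = ⅓ (z(M, G) = ((M + G)/(G + M))/3 = ((G + M)/(G + M))/3 = (⅓)*1 = ⅓)
-27852 + u(-210, z(2, 15)) = -27852 + 47*(⅓) = -27852 + 47/3 = -83509/3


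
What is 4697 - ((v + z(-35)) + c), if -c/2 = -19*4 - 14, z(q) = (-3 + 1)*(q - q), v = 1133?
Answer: 3384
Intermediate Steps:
z(q) = 0 (z(q) = -2*0 = 0)
c = 180 (c = -2*(-19*4 - 14) = -2*(-76 - 14) = -2*(-90) = 180)
4697 - ((v + z(-35)) + c) = 4697 - ((1133 + 0) + 180) = 4697 - (1133 + 180) = 4697 - 1*1313 = 4697 - 1313 = 3384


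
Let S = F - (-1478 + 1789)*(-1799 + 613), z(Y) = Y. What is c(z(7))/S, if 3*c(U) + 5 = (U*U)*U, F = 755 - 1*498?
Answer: 338/1107309 ≈ 0.00030524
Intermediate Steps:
F = 257 (F = 755 - 498 = 257)
c(U) = -5/3 + U**3/3 (c(U) = -5/3 + ((U*U)*U)/3 = -5/3 + (U**2*U)/3 = -5/3 + U**3/3)
S = 369103 (S = 257 - (-1478 + 1789)*(-1799 + 613) = 257 - 311*(-1186) = 257 - 1*(-368846) = 257 + 368846 = 369103)
c(z(7))/S = (-5/3 + (1/3)*7**3)/369103 = (-5/3 + (1/3)*343)*(1/369103) = (-5/3 + 343/3)*(1/369103) = (338/3)*(1/369103) = 338/1107309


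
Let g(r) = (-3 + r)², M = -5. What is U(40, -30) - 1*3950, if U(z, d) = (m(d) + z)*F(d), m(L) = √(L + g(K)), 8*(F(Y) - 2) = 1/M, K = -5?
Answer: -3871 + 79*√34/40 ≈ -3859.5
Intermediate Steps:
F(Y) = 79/40 (F(Y) = 2 + (⅛)/(-5) = 2 + (⅛)*(-⅕) = 2 - 1/40 = 79/40)
m(L) = √(64 + L) (m(L) = √(L + (-3 - 5)²) = √(L + (-8)²) = √(L + 64) = √(64 + L))
U(z, d) = 79*z/40 + 79*√(64 + d)/40 (U(z, d) = (√(64 + d) + z)*(79/40) = (z + √(64 + d))*(79/40) = 79*z/40 + 79*√(64 + d)/40)
U(40, -30) - 1*3950 = ((79/40)*40 + 79*√(64 - 30)/40) - 1*3950 = (79 + 79*√34/40) - 3950 = -3871 + 79*√34/40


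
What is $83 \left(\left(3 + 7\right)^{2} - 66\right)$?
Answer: $2822$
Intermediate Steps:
$83 \left(\left(3 + 7\right)^{2} - 66\right) = 83 \left(10^{2} - 66\right) = 83 \left(100 - 66\right) = 83 \cdot 34 = 2822$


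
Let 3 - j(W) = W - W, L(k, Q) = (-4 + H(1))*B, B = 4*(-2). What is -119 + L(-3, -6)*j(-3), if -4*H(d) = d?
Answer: -17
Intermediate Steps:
H(d) = -d/4
B = -8
L(k, Q) = 34 (L(k, Q) = (-4 - ¼*1)*(-8) = (-4 - ¼)*(-8) = -17/4*(-8) = 34)
j(W) = 3 (j(W) = 3 - (W - W) = 3 - 1*0 = 3 + 0 = 3)
-119 + L(-3, -6)*j(-3) = -119 + 34*3 = -119 + 102 = -17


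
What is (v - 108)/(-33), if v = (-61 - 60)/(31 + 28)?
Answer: 6493/1947 ≈ 3.3349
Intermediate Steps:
v = -121/59 ≈ -2.0508
(v - 108)/(-33) = (-121/59 - 108)/(-33) = -1/33*(-6493/59) = 6493/1947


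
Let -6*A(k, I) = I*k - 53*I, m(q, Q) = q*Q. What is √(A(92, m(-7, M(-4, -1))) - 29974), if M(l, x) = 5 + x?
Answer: 28*I*√38 ≈ 172.6*I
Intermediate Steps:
m(q, Q) = Q*q
A(k, I) = 53*I/6 - I*k/6 (A(k, I) = -(I*k - 53*I)/6 = -(-53*I + I*k)/6 = 53*I/6 - I*k/6)
√(A(92, m(-7, M(-4, -1))) - 29974) = √(((5 - 1)*(-7))*(53 - 1*92)/6 - 29974) = √((4*(-7))*(53 - 92)/6 - 29974) = √((⅙)*(-28)*(-39) - 29974) = √(182 - 29974) = √(-29792) = 28*I*√38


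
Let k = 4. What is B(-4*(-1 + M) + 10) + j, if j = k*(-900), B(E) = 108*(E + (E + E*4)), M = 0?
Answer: 5472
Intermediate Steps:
B(E) = 648*E (B(E) = 108*(E + (E + 4*E)) = 108*(E + 5*E) = 108*(6*E) = 648*E)
j = -3600 (j = 4*(-900) = -3600)
B(-4*(-1 + M) + 10) + j = 648*(-4*(-1 + 0) + 10) - 3600 = 648*(-4*(-1) + 10) - 3600 = 648*(4 + 10) - 3600 = 648*14 - 3600 = 9072 - 3600 = 5472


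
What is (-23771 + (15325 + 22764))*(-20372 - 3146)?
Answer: -336730724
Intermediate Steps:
(-23771 + (15325 + 22764))*(-20372 - 3146) = (-23771 + 38089)*(-23518) = 14318*(-23518) = -336730724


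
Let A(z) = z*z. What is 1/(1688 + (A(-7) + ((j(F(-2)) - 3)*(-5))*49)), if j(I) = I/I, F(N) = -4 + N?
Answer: 1/2227 ≈ 0.00044903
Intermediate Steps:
A(z) = z**2
j(I) = 1
1/(1688 + (A(-7) + ((j(F(-2)) - 3)*(-5))*49)) = 1/(1688 + ((-7)**2 + ((1 - 3)*(-5))*49)) = 1/(1688 + (49 - 2*(-5)*49)) = 1/(1688 + (49 + 10*49)) = 1/(1688 + (49 + 490)) = 1/(1688 + 539) = 1/2227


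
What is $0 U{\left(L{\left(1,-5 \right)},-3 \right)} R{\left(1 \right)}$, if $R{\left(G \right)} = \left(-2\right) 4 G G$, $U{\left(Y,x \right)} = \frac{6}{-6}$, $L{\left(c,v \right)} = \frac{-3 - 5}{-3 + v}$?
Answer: $0$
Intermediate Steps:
$L{\left(c,v \right)} = - \frac{8}{-3 + v}$
$U{\left(Y,x \right)} = -1$ ($U{\left(Y,x \right)} = 6 \left(- \frac{1}{6}\right) = -1$)
$R{\left(G \right)} = - 8 G^{2}$ ($R{\left(G \right)} = - 8 G G = - 8 G^{2}$)
$0 U{\left(L{\left(1,-5 \right)},-3 \right)} R{\left(1 \right)} = 0 \left(-1\right) \left(- 8 \cdot 1^{2}\right) = 0 \left(\left(-8\right) 1\right) = 0 \left(-8\right) = 0$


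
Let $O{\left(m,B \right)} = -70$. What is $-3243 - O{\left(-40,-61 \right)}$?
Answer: $-3173$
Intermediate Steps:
$-3243 - O{\left(-40,-61 \right)} = -3243 - -70 = -3243 + 70 = -3173$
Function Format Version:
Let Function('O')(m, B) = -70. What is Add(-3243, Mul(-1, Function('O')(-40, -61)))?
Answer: -3173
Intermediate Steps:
Add(-3243, Mul(-1, Function('O')(-40, -61))) = Add(-3243, Mul(-1, -70)) = Add(-3243, 70) = -3173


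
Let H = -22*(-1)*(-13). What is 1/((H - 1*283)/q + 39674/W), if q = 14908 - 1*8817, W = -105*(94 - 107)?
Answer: 8314215/240877649 ≈ 0.034516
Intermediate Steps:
H = -286 (H = 22*(-13) = -286)
W = 1365 (W = -105*(-13) = 1365)
q = 6091 (q = 14908 - 8817 = 6091)
1/((H - 1*283)/q + 39674/W) = 1/((-286 - 1*283)/6091 + 39674/1365) = 1/((-286 - 283)*(1/6091) + 39674*(1/1365)) = 1/(-569*1/6091 + 39674/1365) = 1/(-569/6091 + 39674/1365) = 1/(240877649/8314215) = 8314215/240877649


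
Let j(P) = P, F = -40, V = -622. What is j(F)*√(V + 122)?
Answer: -400*I*√5 ≈ -894.43*I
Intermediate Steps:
j(F)*√(V + 122) = -40*√(-622 + 122) = -400*I*√5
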